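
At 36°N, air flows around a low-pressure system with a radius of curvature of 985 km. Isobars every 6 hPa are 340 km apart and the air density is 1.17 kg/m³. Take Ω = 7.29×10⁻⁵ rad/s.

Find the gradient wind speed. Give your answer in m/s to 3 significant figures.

15.0 m/s

Coriolis parameter at 36°N:
f = 2Ω sin φ = 2 × 7.29×10⁻⁵ × sin 36° = 8.57×10⁻⁵ s⁻¹
Pressure gradient: |∂P/∂n| = 600 Pa / 340000 m = 1.76×10⁻³ Pa/m
Geostrophic speed: V_g = |∂P/∂n|/(fρ) = 1.76×10⁻³/(8.57×10⁻⁵ × 1.17) = 17.6 m/s
Around a low, centrifugal force acts outward with Coriolis, so pressure-gradient force balances both:
(1/ρ)|∂P/∂n| = fV + V²/R  →  V² + fR·V − fR·V_g = 0
With fR = 8.57×10⁻⁵ × 985×10³ m = 84.4 m/s:
V = [−fR + √((fR)² + 4 fR V_g)]/2 = [−84.4 + √(84.4² + 4×84.4×17.6)]/2 = 15 m/s
Subgeostrophic (V < V_g = 17.6 m/s), as expected around a low.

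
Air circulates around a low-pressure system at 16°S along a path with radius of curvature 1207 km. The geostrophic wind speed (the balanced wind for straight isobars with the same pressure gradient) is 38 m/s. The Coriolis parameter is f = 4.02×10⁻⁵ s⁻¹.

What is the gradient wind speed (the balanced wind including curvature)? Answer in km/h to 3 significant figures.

90.2 km/h

Around a low, centrifugal force acts outward with Coriolis, so pressure-gradient force balances both:
(1/ρ)|∂P/∂n| = fV + V²/R  →  V² + fR·V − fR·V_g = 0
With fR = 4.02×10⁻⁵ × 1207×10³ m = 48.5 m/s:
V = [−fR + √((fR)² + 4 fR V_g)]/2 = [−48.5 + √(48.5² + 4×48.5×38)]/2 = 25.1 m/s
Subgeostrophic (V < V_g = 38 m/s), as expected around a low.
Converting: 25.1 m/s × 3.6 = 90.2 km/h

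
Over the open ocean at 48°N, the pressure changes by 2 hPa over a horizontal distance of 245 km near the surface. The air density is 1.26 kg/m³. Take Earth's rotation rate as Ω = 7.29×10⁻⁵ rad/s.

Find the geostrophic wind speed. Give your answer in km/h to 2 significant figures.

Coriolis parameter at 48°N:
f = 2Ω sin φ = 2 × 7.29×10⁻⁵ × sin 48° = 1.08×10⁻⁴ s⁻¹
Pressure gradient: |∂P/∂n| = 200 Pa / 245000 m = 8.16×10⁻⁴ Pa/m
Geostrophic balance (pressure-gradient force = Coriolis force):
V_g = (1/(fρ)) |∂P/∂n| = 8.16×10⁻⁴ / (1.08×10⁻⁴ × 1.26) = 5.98 m/s
Converting: 5.98 m/s × 3.6 = 22 km/h

22 km/h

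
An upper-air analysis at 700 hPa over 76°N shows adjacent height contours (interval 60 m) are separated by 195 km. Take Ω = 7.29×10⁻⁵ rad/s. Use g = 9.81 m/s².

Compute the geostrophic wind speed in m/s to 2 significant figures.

21 m/s

Coriolis parameter at 76°N:
f = 2Ω sin φ = 2 × 7.29×10⁻⁵ × sin 76° = 1.41×10⁻⁴ s⁻¹
Height gradient: |∂Z/∂n| = 60 m / 195000 m = 3.08×10⁻⁴
On a pressure surface, geostrophic balance gives V_g = (g/f)|∂Z/∂n|:
V_g = 9.81 × 3.08×10⁻⁴ / 1.41×10⁻⁴ = 21.3 m/s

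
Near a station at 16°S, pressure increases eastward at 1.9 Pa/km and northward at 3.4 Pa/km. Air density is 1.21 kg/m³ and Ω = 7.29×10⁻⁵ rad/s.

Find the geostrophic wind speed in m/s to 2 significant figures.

Coriolis parameter at 16°S:
f = 2Ω sin φ = 2 × 7.29×10⁻⁵ × sin 16° = 4.02×10⁻⁵ s⁻¹
In the Southern Hemisphere f is negative: f = −4.02×10⁻⁵ s⁻¹.
Component geostrophic relations (x east, y north):
u_g = −(1/(fρ)) ∂P/∂y,  v_g = (1/(fρ)) ∂P/∂x
u_g = −(3.4×10⁻³)/(−4.02×10⁻⁵ × 1.21) = 69.9 m/s;  v_g = (1.9×10⁻³)/(−4.02×10⁻⁵ × 1.21) = −39.1 m/s
|V_g| = √(u_g² + v_g²) = 80.1 m/s

80 m/s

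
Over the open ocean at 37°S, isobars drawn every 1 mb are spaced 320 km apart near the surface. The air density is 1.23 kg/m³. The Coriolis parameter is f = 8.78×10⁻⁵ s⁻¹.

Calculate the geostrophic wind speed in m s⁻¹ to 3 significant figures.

Pressure gradient: |∂P/∂n| = 100 Pa / 320000 m = 3.12×10⁻⁴ Pa/m
Geostrophic balance (pressure-gradient force = Coriolis force):
V_g = (1/(fρ)) |∂P/∂n| = 3.12×10⁻⁴ / (8.78×10⁻⁵ × 1.23) = 2.89 m/s

2.89 m s⁻¹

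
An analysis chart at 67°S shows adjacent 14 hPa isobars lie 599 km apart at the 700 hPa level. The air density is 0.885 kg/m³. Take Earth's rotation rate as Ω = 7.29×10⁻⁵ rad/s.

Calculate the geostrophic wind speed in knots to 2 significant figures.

Coriolis parameter at 67°S:
f = 2Ω sin φ = 2 × 7.29×10⁻⁵ × sin 67° = 1.34×10⁻⁴ s⁻¹
Pressure gradient: |∂P/∂n| = 1400 Pa / 599000 m = 2.34×10⁻³ Pa/m
Geostrophic balance (pressure-gradient force = Coriolis force):
V_g = (1/(fρ)) |∂P/∂n| = 2.34×10⁻³ / (1.34×10⁻⁴ × 0.885) = 19.7 m/s
Converting: 19.7 m/s × 1.944 = 38 knots

38 knots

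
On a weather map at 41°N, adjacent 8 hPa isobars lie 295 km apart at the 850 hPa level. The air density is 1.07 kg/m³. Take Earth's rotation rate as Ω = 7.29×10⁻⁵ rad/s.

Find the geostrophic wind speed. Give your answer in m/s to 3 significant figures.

Coriolis parameter at 41°N:
f = 2Ω sin φ = 2 × 7.29×10⁻⁵ × sin 41° = 9.57×10⁻⁵ s⁻¹
Pressure gradient: |∂P/∂n| = 800 Pa / 295000 m = 2.71×10⁻³ Pa/m
Geostrophic balance (pressure-gradient force = Coriolis force):
V_g = (1/(fρ)) |∂P/∂n| = 2.71×10⁻³ / (9.57×10⁻⁵ × 1.07) = 26.5 m/s

26.5 m/s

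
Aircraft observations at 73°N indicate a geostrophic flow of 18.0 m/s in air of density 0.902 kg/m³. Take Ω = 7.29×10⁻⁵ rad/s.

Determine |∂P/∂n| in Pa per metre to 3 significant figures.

2.26×10⁻³ Pa/m

Coriolis parameter at 73°N:
f = 2Ω sin φ = 2 × 7.29×10⁻⁵ × sin 73° = 1.39×10⁻⁴ s⁻¹
Geostrophic balance rearranged: |∂P/∂n| = f ρ V_g
|∂P/∂n| = 1.39×10⁻⁴ × 0.902 × 18.0 = 2.26×10⁻³ Pa/m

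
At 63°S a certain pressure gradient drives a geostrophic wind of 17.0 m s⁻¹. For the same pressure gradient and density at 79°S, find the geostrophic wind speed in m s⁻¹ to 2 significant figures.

With the same pressure gradient and density, V_g ∝ 1/f ∝ 1/sin φ.
V₂ = V₁ · sin φ₁ / sin φ₂ = 17.0 × sin 63° / sin 79°
V₂ = 17.0 × 0.8910/0.9816 = 15 m s⁻¹

15 m s⁻¹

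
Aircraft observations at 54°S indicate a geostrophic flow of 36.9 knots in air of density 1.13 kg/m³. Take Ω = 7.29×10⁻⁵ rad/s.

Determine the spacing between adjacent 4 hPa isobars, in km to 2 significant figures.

Coriolis parameter at 54°S:
f = 2Ω sin φ = 2 × 7.29×10⁻⁵ × sin 54° = 1.18×10⁻⁴ s⁻¹
Wind speed in SI: 36.9 knots = 19.0 m/s
Geostrophic balance rearranged: |∂P/∂n| = f ρ V_g
|∂P/∂n| = 1.18×10⁻⁴ × 1.13 × 19.0 = 2.53×10⁻³ Pa/m
Isobar spacing: Δn = ΔP/|∂P/∂n| = 400 Pa / 2.53×10⁻³ Pa/m = 158089 m ≈ 160 km

160 km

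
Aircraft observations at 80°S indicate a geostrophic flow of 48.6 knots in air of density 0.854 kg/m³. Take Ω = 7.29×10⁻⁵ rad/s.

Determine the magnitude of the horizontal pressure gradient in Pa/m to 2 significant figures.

3.1×10⁻³ Pa/m

Coriolis parameter at 80°S:
f = 2Ω sin φ = 2 × 7.29×10⁻⁵ × sin 80° = 1.44×10⁻⁴ s⁻¹
Wind speed in SI: 48.6 knots = 25.0 m/s
Geostrophic balance rearranged: |∂P/∂n| = f ρ V_g
|∂P/∂n| = 1.44×10⁻⁴ × 0.854 × 25.0 = 3.07×10⁻³ Pa/m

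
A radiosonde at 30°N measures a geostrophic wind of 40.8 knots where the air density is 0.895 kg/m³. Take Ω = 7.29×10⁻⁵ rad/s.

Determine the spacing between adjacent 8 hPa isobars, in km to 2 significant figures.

Coriolis parameter at 30°N:
f = 2Ω sin φ = 2 × 7.29×10⁻⁵ × sin 30° = 7.29×10⁻⁵ s⁻¹
Wind speed in SI: 40.8 knots = 21.0 m/s
Geostrophic balance rearranged: |∂P/∂n| = f ρ V_g
|∂P/∂n| = 7.29×10⁻⁵ × 0.895 × 21.0 = 1.37×10⁻³ Pa/m
Isobar spacing: Δn = ΔP/|∂P/∂n| = 800 Pa / 1.37×10⁻³ Pa/m = 584173 m ≈ 580 km

580 km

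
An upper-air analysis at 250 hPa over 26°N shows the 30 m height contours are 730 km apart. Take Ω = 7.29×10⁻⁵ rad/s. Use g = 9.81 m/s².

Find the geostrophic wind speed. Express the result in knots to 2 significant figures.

12 knots

Coriolis parameter at 26°N:
f = 2Ω sin φ = 2 × 7.29×10⁻⁵ × sin 26° = 6.39×10⁻⁵ s⁻¹
Height gradient: |∂Z/∂n| = 30 m / 730000 m = 4.11×10⁻⁵
On a pressure surface, geostrophic balance gives V_g = (g/f)|∂Z/∂n|:
V_g = 9.81 × 4.11×10⁻⁵ / 6.39×10⁻⁵ = 6.31 m/s
Converting: 6.31 m/s × 1.944 = 12 knots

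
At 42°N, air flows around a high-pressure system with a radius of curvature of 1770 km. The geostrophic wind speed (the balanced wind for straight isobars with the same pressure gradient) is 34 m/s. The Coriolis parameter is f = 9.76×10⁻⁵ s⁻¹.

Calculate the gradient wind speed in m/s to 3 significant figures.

46.5 m/s

Around a high, pressure-gradient force acts outward with centrifugal, so Coriolis balances both:
fV = (1/ρ)|∂P/∂n| + V²/R  →  V² − fR·V + fR·V_g = 0
With fR = 9.76×10⁻⁵ × 1770×10³ m = 173 m/s:
V = [fR − √((fR)² − 4 fR V_g)]/2 = [173 − √(173² − 4×173×34)]/2 = 46.5 m/s
Supergeostrophic (V > V_g = 34 m/s), as expected around a high.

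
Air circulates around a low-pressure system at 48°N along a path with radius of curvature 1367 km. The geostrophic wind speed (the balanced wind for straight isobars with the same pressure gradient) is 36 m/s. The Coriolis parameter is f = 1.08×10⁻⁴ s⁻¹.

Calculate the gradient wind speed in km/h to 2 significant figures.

110 km/h

Around a low, centrifugal force acts outward with Coriolis, so pressure-gradient force balances both:
(1/ρ)|∂P/∂n| = fV + V²/R  →  V² + fR·V − fR·V_g = 0
With fR = 1.08×10⁻⁴ × 1367×10³ m = 148 m/s:
V = [−fR + √((fR)² + 4 fR V_g)]/2 = [−148 + √(148² + 4×148×36)]/2 = 29.9 m/s
Subgeostrophic (V < V_g = 36 m/s), as expected around a low.
Converting: 29.9 m/s × 3.6 = 110 km/h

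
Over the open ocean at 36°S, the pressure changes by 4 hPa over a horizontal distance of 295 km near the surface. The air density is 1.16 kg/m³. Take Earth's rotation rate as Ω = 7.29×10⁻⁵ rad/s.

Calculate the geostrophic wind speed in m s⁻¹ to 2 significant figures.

14 m s⁻¹

Coriolis parameter at 36°S:
f = 2Ω sin φ = 2 × 7.29×10⁻⁵ × sin 36° = 8.57×10⁻⁵ s⁻¹
Pressure gradient: |∂P/∂n| = 400 Pa / 295000 m = 1.36×10⁻³ Pa/m
Geostrophic balance (pressure-gradient force = Coriolis force):
V_g = (1/(fρ)) |∂P/∂n| = 1.36×10⁻³ / (8.57×10⁻⁵ × 1.16) = 13.6 m/s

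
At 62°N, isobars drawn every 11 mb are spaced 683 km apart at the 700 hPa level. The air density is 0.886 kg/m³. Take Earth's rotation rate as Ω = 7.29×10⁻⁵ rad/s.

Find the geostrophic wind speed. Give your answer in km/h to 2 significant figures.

Coriolis parameter at 62°N:
f = 2Ω sin φ = 2 × 7.29×10⁻⁵ × sin 62° = 1.29×10⁻⁴ s⁻¹
Pressure gradient: |∂P/∂n| = 1100 Pa / 683000 m = 1.61×10⁻³ Pa/m
Geostrophic balance (pressure-gradient force = Coriolis force):
V_g = (1/(fρ)) |∂P/∂n| = 1.61×10⁻³ / (1.29×10⁻⁴ × 0.886) = 14.1 m/s
Converting: 14.1 m/s × 3.6 = 51 km/h

51 km/h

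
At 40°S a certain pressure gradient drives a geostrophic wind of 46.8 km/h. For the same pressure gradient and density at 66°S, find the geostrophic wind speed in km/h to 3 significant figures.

With the same pressure gradient and density, V_g ∝ 1/f ∝ 1/sin φ.
V₂ = V₁ · sin φ₁ / sin φ₂ = 46.8 × sin 40° / sin 66°
V₂ = 46.8 × 0.6428/0.9135 = 32.9 km/h

32.9 km/h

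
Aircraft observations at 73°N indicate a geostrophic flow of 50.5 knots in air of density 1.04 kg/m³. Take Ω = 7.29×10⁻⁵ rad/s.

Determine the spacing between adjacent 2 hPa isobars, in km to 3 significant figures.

53.1 km

Coriolis parameter at 73°N:
f = 2Ω sin φ = 2 × 7.29×10⁻⁵ × sin 73° = 1.39×10⁻⁴ s⁻¹
Wind speed in SI: 50.5 knots = 26.0 m/s
Geostrophic balance rearranged: |∂P/∂n| = f ρ V_g
|∂P/∂n| = 1.39×10⁻⁴ × 1.04 × 26.0 = 3.77×10⁻³ Pa/m
Isobar spacing: Δn = ΔP/|∂P/∂n| = 200 Pa / 3.77×10⁻³ Pa/m = 53090 m ≈ 53.1 km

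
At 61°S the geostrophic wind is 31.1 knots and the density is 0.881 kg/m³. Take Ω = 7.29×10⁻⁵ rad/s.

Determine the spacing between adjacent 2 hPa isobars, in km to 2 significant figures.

110 km

Coriolis parameter at 61°S:
f = 2Ω sin φ = 2 × 7.29×10⁻⁵ × sin 61° = 1.28×10⁻⁴ s⁻¹
Wind speed in SI: 31.1 knots = 16.0 m/s
Geostrophic balance rearranged: |∂P/∂n| = f ρ V_g
|∂P/∂n| = 1.28×10⁻⁴ × 0.881 × 16.0 = 1.80×10⁻³ Pa/m
Isobar spacing: Δn = ΔP/|∂P/∂n| = 200 Pa / 1.80×10⁻³ Pa/m = 111270 m ≈ 110 km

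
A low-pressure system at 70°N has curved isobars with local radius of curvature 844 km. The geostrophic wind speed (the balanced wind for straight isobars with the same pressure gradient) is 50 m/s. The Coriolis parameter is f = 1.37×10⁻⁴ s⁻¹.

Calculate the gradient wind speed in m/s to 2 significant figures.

Around a low, centrifugal force acts outward with Coriolis, so pressure-gradient force balances both:
(1/ρ)|∂P/∂n| = fV + V²/R  →  V² + fR·V − fR·V_g = 0
With fR = 1.37×10⁻⁴ × 844×10³ m = 116 m/s:
V = [−fR + √((fR)² + 4 fR V_g)]/2 = [−116 + √(116² + 4×116×50)]/2 = 37.7 m/s
Subgeostrophic (V < V_g = 50 m/s), as expected around a low.

38 m/s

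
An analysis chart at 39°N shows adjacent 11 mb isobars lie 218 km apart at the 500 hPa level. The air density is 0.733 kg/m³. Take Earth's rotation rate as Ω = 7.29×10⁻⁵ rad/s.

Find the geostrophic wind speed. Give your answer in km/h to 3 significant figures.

270 km/h

Coriolis parameter at 39°N:
f = 2Ω sin φ = 2 × 7.29×10⁻⁵ × sin 39° = 9.18×10⁻⁵ s⁻¹
Pressure gradient: |∂P/∂n| = 1100 Pa / 218000 m = 5.05×10⁻³ Pa/m
Geostrophic balance (pressure-gradient force = Coriolis force):
V_g = (1/(fρ)) |∂P/∂n| = 5.05×10⁻³ / (9.18×10⁻⁵ × 0.733) = 75.0 m/s
Converting: 75.0 m/s × 3.6 = 270 km/h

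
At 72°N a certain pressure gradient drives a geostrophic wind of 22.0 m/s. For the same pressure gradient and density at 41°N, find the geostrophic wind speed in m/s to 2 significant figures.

With the same pressure gradient and density, V_g ∝ 1/f ∝ 1/sin φ.
V₂ = V₁ · sin φ₁ / sin φ₂ = 22.0 × sin 72° / sin 41°
V₂ = 22.0 × 0.9511/0.6561 = 32 m/s

32 m/s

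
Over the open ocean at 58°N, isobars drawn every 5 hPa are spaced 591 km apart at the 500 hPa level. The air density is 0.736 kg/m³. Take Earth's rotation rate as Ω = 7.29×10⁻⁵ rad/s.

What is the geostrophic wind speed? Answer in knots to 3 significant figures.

18.1 knots

Coriolis parameter at 58°N:
f = 2Ω sin φ = 2 × 7.29×10⁻⁵ × sin 58° = 1.24×10⁻⁴ s⁻¹
Pressure gradient: |∂P/∂n| = 500 Pa / 591000 m = 8.46×10⁻⁴ Pa/m
Geostrophic balance (pressure-gradient force = Coriolis force):
V_g = (1/(fρ)) |∂P/∂n| = 8.46×10⁻⁴ / (1.24×10⁻⁴ × 0.736) = 9.30 m/s
Converting: 9.30 m/s × 1.944 = 18.1 knots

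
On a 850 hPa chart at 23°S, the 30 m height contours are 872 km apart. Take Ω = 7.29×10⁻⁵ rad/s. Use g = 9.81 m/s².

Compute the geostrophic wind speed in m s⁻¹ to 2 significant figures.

5.9 m s⁻¹

Coriolis parameter at 23°S:
f = 2Ω sin φ = 2 × 7.29×10⁻⁵ × sin 23° = 5.70×10⁻⁵ s⁻¹
Height gradient: |∂Z/∂n| = 30 m / 872000 m = 3.44×10⁻⁵
On a pressure surface, geostrophic balance gives V_g = (g/f)|∂Z/∂n|:
V_g = 9.81 × 3.44×10⁻⁵ / 5.70×10⁻⁵ = 5.92 m/s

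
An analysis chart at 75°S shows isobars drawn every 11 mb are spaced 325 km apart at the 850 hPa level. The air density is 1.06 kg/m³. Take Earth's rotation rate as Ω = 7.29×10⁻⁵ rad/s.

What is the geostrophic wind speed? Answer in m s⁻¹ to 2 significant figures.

Coriolis parameter at 75°S:
f = 2Ω sin φ = 2 × 7.29×10⁻⁵ × sin 75° = 1.41×10⁻⁴ s⁻¹
Pressure gradient: |∂P/∂n| = 1100 Pa / 325000 m = 3.38×10⁻³ Pa/m
Geostrophic balance (pressure-gradient force = Coriolis force):
V_g = (1/(fρ)) |∂P/∂n| = 3.38×10⁻³ / (1.41×10⁻⁴ × 1.06) = 22.7 m/s

23 m s⁻¹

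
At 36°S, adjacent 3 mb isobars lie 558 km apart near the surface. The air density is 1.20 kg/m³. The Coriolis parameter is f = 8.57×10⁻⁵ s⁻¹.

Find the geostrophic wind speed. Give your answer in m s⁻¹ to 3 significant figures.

5.23 m s⁻¹

Pressure gradient: |∂P/∂n| = 300 Pa / 558000 m = 5.38×10⁻⁴ Pa/m
Geostrophic balance (pressure-gradient force = Coriolis force):
V_g = (1/(fρ)) |∂P/∂n| = 5.38×10⁻⁴ / (8.57×10⁻⁵ × 1.20) = 5.23 m/s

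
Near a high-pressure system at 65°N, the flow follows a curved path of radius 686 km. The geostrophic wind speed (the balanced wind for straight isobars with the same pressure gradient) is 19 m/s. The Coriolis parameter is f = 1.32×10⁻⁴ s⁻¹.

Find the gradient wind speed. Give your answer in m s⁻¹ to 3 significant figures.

27.1 m s⁻¹

Around a high, pressure-gradient force acts outward with centrifugal, so Coriolis balances both:
fV = (1/ρ)|∂P/∂n| + V²/R  →  V² − fR·V + fR·V_g = 0
With fR = 1.32×10⁻⁴ × 686×10³ m = 90.6 m/s:
V = [fR − √((fR)² − 4 fR V_g)]/2 = [90.6 − √(90.6² − 4×90.6×19)]/2 = 27.1 m/s
Supergeostrophic (V > V_g = 19 m/s), as expected around a high.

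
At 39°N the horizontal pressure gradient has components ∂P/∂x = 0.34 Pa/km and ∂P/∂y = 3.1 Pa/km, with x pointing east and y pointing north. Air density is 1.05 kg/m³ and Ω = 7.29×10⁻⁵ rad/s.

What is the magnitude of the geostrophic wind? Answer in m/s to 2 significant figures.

Coriolis parameter at 39°N:
f = 2Ω sin φ = 2 × 7.29×10⁻⁵ × sin 39° = 9.18×10⁻⁵ s⁻¹
Component geostrophic relations (x east, y north):
u_g = −(1/(fρ)) ∂P/∂y,  v_g = (1/(fρ)) ∂P/∂x
u_g = −(3.1×10⁻³)/(9.18×10⁻⁵ × 1.05) = −32.2 m/s;  v_g = (0.34×10⁻³)/(9.18×10⁻⁵ × 1.05) = 3.53 m/s
|V_g| = √(u_g² + v_g²) = 32.4 m/s

32 m/s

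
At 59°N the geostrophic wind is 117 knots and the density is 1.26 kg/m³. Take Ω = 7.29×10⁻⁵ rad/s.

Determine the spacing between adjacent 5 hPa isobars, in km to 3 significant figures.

Coriolis parameter at 59°N:
f = 2Ω sin φ = 2 × 7.29×10⁻⁵ × sin 59° = 1.25×10⁻⁴ s⁻¹
Wind speed in SI: 117 knots = 60.2 m/s
Geostrophic balance rearranged: |∂P/∂n| = f ρ V_g
|∂P/∂n| = 1.25×10⁻⁴ × 1.26 × 60.2 = 9.48×10⁻³ Pa/m
Isobar spacing: Δn = ΔP/|∂P/∂n| = 500 Pa / 9.48×10⁻³ Pa/m = 52754 m ≈ 52.8 km

52.8 km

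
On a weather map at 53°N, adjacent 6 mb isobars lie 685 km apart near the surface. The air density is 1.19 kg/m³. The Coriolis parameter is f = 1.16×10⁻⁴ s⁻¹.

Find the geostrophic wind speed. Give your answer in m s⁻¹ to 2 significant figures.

6.3 m s⁻¹

Pressure gradient: |∂P/∂n| = 600 Pa / 685000 m = 8.76×10⁻⁴ Pa/m
Geostrophic balance (pressure-gradient force = Coriolis force):
V_g = (1/(fρ)) |∂P/∂n| = 8.76×10⁻⁴ / (1.16×10⁻⁴ × 1.19) = 6.35 m/s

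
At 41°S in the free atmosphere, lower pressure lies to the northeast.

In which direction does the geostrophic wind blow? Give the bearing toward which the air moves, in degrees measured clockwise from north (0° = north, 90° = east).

315°

The pressure-gradient force points toward the northeast (bearing 045°).
Geostrophic balance: in the Southern Hemisphere the Coriolis force deflects motion to the left, so the geostrophic wind blows 90° to the left of the pressure-gradient force (low pressure on the right).
Rotating 045° by 90° counterclockwise gives 315° — the wind blows toward the northwest.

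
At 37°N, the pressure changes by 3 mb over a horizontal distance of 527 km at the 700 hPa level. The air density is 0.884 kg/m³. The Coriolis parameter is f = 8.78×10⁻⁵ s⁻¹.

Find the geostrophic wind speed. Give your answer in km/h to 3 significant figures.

26.4 km/h

Pressure gradient: |∂P/∂n| = 300 Pa / 527000 m = 5.69×10⁻⁴ Pa/m
Geostrophic balance (pressure-gradient force = Coriolis force):
V_g = (1/(fρ)) |∂P/∂n| = 5.69×10⁻⁴ / (8.78×10⁻⁵ × 0.884) = 7.33 m/s
Converting: 7.33 m/s × 3.6 = 26.4 km/h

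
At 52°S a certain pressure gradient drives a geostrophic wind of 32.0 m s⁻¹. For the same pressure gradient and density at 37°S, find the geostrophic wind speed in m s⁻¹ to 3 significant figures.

With the same pressure gradient and density, V_g ∝ 1/f ∝ 1/sin φ.
V₂ = V₁ · sin φ₁ / sin φ₂ = 32.0 × sin 52° / sin 37°
V₂ = 32.0 × 0.7880/0.6018 = 41.9 m s⁻¹

41.9 m s⁻¹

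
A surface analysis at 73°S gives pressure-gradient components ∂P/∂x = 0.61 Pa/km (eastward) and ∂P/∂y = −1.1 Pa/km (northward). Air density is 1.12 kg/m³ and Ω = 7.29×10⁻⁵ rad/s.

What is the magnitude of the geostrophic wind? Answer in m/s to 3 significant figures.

8.05 m/s

Coriolis parameter at 73°S:
f = 2Ω sin φ = 2 × 7.29×10⁻⁵ × sin 73° = 1.39×10⁻⁴ s⁻¹
In the Southern Hemisphere f is negative: f = −1.39×10⁻⁴ s⁻¹.
Component geostrophic relations (x east, y north):
u_g = −(1/(fρ)) ∂P/∂y,  v_g = (1/(fρ)) ∂P/∂x
u_g = −(−1.1×10⁻³)/(−1.39×10⁻⁴ × 1.12) = −7.04 m/s;  v_g = (0.61×10⁻³)/(−1.39×10⁻⁴ × 1.12) = −3.91 m/s
|V_g| = √(u_g² + v_g²) = 8.05 m/s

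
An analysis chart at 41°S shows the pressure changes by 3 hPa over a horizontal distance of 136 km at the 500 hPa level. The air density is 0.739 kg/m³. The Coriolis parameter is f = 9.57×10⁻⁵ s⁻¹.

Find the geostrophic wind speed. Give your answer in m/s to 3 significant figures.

31.2 m/s

Pressure gradient: |∂P/∂n| = 300 Pa / 136000 m = 2.21×10⁻³ Pa/m
Geostrophic balance (pressure-gradient force = Coriolis force):
V_g = (1/(fρ)) |∂P/∂n| = 2.21×10⁻³ / (9.57×10⁻⁵ × 0.739) = 31.2 m/s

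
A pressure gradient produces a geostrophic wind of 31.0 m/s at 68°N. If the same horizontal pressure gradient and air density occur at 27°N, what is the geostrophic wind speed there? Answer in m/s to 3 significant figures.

With the same pressure gradient and density, V_g ∝ 1/f ∝ 1/sin φ.
V₂ = V₁ · sin φ₁ / sin φ₂ = 31.0 × sin 68° / sin 27°
V₂ = 31.0 × 0.9272/0.4540 = 63.3 m/s

63.3 m/s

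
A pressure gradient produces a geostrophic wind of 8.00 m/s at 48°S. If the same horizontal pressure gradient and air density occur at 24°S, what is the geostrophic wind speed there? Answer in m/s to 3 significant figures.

14.6 m/s

With the same pressure gradient and density, V_g ∝ 1/f ∝ 1/sin φ.
V₂ = V₁ · sin φ₁ / sin φ₂ = 8.00 × sin 48° / sin 24°
V₂ = 8.00 × 0.7431/0.4067 = 14.6 m/s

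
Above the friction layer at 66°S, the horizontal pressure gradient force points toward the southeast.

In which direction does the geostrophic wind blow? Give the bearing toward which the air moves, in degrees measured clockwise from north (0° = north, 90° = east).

045°

The pressure-gradient force points toward the southeast (bearing 135°).
Geostrophic balance: in the Southern Hemisphere the Coriolis force deflects motion to the left, so the geostrophic wind blows 90° to the left of the pressure-gradient force (low pressure on the right).
Rotating 135° by 90° counterclockwise gives 045° — the wind blows toward the northeast.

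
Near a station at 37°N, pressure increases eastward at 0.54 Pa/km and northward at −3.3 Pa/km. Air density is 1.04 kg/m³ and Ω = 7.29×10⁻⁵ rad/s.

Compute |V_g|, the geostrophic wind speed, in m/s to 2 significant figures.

37 m/s

Coriolis parameter at 37°N:
f = 2Ω sin φ = 2 × 7.29×10⁻⁵ × sin 37° = 8.77×10⁻⁵ s⁻¹
Component geostrophic relations (x east, y north):
u_g = −(1/(fρ)) ∂P/∂y,  v_g = (1/(fρ)) ∂P/∂x
u_g = −(−3.3×10⁻³)/(8.77×10⁻⁵ × 1.04) = 36.2 m/s;  v_g = (0.54×10⁻³)/(8.77×10⁻⁵ × 1.04) = 5.92 m/s
|V_g| = √(u_g² + v_g²) = 36.6 m/s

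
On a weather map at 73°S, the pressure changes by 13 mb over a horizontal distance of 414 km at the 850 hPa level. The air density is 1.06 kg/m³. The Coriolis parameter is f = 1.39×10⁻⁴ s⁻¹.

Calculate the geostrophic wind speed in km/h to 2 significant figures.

Pressure gradient: |∂P/∂n| = 1300 Pa / 414000 m = 3.14×10⁻³ Pa/m
Geostrophic balance (pressure-gradient force = Coriolis force):
V_g = (1/(fρ)) |∂P/∂n| = 3.14×10⁻³ / (1.39×10⁻⁴ × 1.06) = 21.3 m/s
Converting: 21.3 m/s × 3.6 = 77 km/h

77 km/h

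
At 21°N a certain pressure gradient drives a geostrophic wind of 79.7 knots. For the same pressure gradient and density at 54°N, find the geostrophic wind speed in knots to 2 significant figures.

35 knots

With the same pressure gradient and density, V_g ∝ 1/f ∝ 1/sin φ.
V₂ = V₁ · sin φ₁ / sin φ₂ = 79.7 × sin 21° / sin 54°
V₂ = 79.7 × 0.3584/0.8090 = 35 knots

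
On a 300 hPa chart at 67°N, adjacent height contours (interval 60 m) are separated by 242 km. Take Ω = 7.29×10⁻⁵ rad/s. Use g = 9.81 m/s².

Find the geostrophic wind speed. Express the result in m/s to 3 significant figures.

18.1 m/s

Coriolis parameter at 67°N:
f = 2Ω sin φ = 2 × 7.29×10⁻⁵ × sin 67° = 1.34×10⁻⁴ s⁻¹
Height gradient: |∂Z/∂n| = 60 m / 242000 m = 2.48×10⁻⁴
On a pressure surface, geostrophic balance gives V_g = (g/f)|∂Z/∂n|:
V_g = 9.81 × 2.48×10⁻⁴ / 1.34×10⁻⁴ = 18.1 m/s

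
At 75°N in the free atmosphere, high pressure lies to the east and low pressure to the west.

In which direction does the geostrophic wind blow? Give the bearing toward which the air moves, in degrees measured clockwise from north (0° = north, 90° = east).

The pressure-gradient force points toward the west (bearing 270°).
Geostrophic balance: in the Northern Hemisphere the Coriolis force deflects motion to the right, so the geostrophic wind blows 90° to the right of the pressure-gradient force (low pressure on the left).
Rotating 270° by 90° clockwise gives 000° — the wind blows toward the north.

000°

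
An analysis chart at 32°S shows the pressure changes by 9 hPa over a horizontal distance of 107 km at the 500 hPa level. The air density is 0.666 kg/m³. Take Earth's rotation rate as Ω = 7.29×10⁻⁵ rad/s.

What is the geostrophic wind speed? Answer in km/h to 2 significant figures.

Coriolis parameter at 32°S:
f = 2Ω sin φ = 2 × 7.29×10⁻⁵ × sin 32° = 7.73×10⁻⁵ s⁻¹
Pressure gradient: |∂P/∂n| = 900 Pa / 107000 m = 8.41×10⁻³ Pa/m
Geostrophic balance (pressure-gradient force = Coriolis force):
V_g = (1/(fρ)) |∂P/∂n| = 8.41×10⁻³ / (7.73×10⁻⁵ × 0.666) = 163 m/s
Converting: 163 m/s × 3.6 = 590 km/h

590 km/h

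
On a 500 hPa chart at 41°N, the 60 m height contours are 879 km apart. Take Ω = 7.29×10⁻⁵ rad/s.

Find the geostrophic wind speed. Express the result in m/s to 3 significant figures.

7.00 m/s

Coriolis parameter at 41°N:
f = 2Ω sin φ = 2 × 7.29×10⁻⁵ × sin 41° = 9.57×10⁻⁵ s⁻¹
Height gradient: |∂Z/∂n| = 60 m / 879000 m = 6.83×10⁻⁵
On a pressure surface, geostrophic balance gives V_g = (g/f)|∂Z/∂n|:
V_g = 9.81 × 6.83×10⁻⁵ / 9.57×10⁻⁵ = 7.00 m/s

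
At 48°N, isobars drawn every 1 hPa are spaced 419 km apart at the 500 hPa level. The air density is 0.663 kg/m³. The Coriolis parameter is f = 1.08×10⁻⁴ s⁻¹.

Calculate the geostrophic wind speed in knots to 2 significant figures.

Pressure gradient: |∂P/∂n| = 100 Pa / 419000 m = 2.39×10⁻⁴ Pa/m
Geostrophic balance (pressure-gradient force = Coriolis force):
V_g = (1/(fρ)) |∂P/∂n| = 2.39×10⁻⁴ / (1.08×10⁻⁴ × 0.663) = 3.33 m/s
Converting: 3.33 m/s × 1.944 = 6.5 knots

6.5 knots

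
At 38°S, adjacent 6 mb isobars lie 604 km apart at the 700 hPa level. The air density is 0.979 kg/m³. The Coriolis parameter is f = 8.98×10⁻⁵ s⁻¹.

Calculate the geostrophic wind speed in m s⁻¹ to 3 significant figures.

11.3 m s⁻¹

Pressure gradient: |∂P/∂n| = 600 Pa / 604000 m = 9.93×10⁻⁴ Pa/m
Geostrophic balance (pressure-gradient force = Coriolis force):
V_g = (1/(fρ)) |∂P/∂n| = 9.93×10⁻⁴ / (8.98×10⁻⁵ × 0.979) = 11.3 m/s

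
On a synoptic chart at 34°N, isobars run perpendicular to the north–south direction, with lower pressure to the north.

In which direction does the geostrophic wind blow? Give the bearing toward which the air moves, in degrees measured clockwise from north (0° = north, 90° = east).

090°

The pressure-gradient force points toward the north (bearing 000°).
Geostrophic balance: in the Northern Hemisphere the Coriolis force deflects motion to the right, so the geostrophic wind blows 90° to the right of the pressure-gradient force (low pressure on the left).
Rotating 000° by 90° clockwise gives 090° — the wind blows toward the east.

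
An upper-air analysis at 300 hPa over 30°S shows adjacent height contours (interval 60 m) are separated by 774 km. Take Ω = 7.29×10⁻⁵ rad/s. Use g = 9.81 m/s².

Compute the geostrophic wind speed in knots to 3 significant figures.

20.3 knots

Coriolis parameter at 30°S:
f = 2Ω sin φ = 2 × 7.29×10⁻⁵ × sin 30° = 7.29×10⁻⁵ s⁻¹
Height gradient: |∂Z/∂n| = 60 m / 774000 m = 7.75×10⁻⁵
On a pressure surface, geostrophic balance gives V_g = (g/f)|∂Z/∂n|:
V_g = 9.81 × 7.75×10⁻⁵ / 7.29×10⁻⁵ = 10.4 m/s
Converting: 10.4 m/s × 1.944 = 20.3 knots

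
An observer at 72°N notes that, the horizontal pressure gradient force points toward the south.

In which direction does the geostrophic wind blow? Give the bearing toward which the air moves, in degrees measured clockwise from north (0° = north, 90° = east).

The pressure-gradient force points toward the south (bearing 180°).
Geostrophic balance: in the Northern Hemisphere the Coriolis force deflects motion to the right, so the geostrophic wind blows 90° to the right of the pressure-gradient force (low pressure on the left).
Rotating 180° by 90° clockwise gives 270° — the wind blows toward the west.

270°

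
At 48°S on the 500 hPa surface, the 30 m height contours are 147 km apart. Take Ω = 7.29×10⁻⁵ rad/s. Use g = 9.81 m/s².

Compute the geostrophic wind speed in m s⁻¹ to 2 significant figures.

Coriolis parameter at 48°S:
f = 2Ω sin φ = 2 × 7.29×10⁻⁵ × sin 48° = 1.08×10⁻⁴ s⁻¹
Height gradient: |∂Z/∂n| = 30 m / 147000 m = 2.04×10⁻⁴
On a pressure surface, geostrophic balance gives V_g = (g/f)|∂Z/∂n|:
V_g = 9.81 × 2.04×10⁻⁴ / 1.08×10⁻⁴ = 18.5 m/s

18 m s⁻¹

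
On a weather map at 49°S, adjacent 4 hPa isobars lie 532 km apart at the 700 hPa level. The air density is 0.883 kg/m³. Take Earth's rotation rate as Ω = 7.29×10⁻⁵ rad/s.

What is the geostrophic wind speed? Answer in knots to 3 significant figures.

15.0 knots

Coriolis parameter at 49°S:
f = 2Ω sin φ = 2 × 7.29×10⁻⁵ × sin 49° = 1.10×10⁻⁴ s⁻¹
Pressure gradient: |∂P/∂n| = 400 Pa / 532000 m = 7.52×10⁻⁴ Pa/m
Geostrophic balance (pressure-gradient force = Coriolis force):
V_g = (1/(fρ)) |∂P/∂n| = 7.52×10⁻⁴ / (1.10×10⁻⁴ × 0.883) = 7.74 m/s
Converting: 7.74 m/s × 1.944 = 15.0 knots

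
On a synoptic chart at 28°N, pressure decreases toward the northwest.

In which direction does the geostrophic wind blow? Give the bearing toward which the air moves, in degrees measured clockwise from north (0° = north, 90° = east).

The pressure-gradient force points toward the northwest (bearing 315°).
Geostrophic balance: in the Northern Hemisphere the Coriolis force deflects motion to the right, so the geostrophic wind blows 90° to the right of the pressure-gradient force (low pressure on the left).
Rotating 315° by 90° clockwise gives 045° — the wind blows toward the northeast.

045°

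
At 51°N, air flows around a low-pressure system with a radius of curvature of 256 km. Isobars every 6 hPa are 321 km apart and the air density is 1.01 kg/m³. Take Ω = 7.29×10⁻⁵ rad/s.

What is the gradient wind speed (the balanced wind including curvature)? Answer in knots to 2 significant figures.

Coriolis parameter at 51°N:
f = 2Ω sin φ = 2 × 7.29×10⁻⁵ × sin 51° = 1.13×10⁻⁴ s⁻¹
Pressure gradient: |∂P/∂n| = 600 Pa / 321000 m = 1.87×10⁻³ Pa/m
Geostrophic speed: V_g = |∂P/∂n|/(fρ) = 1.87×10⁻³/(1.13×10⁻⁴ × 1.01) = 16.3 m/s
Around a low, centrifugal force acts outward with Coriolis, so pressure-gradient force balances both:
(1/ρ)|∂P/∂n| = fV + V²/R  →  V² + fR·V − fR·V_g = 0
With fR = 1.13×10⁻⁴ × 256×10³ m = 29.0 m/s:
V = [−fR + √((fR)² + 4 fR V_g)]/2 = [−29.0 + √(29.0² + 4×29.0×16.3)]/2 = 11.7 m/s
Subgeostrophic (V < V_g = 16.3 m/s), as expected around a low.
Converting: 11.7 m/s × 1.944 = 23 knots

23 knots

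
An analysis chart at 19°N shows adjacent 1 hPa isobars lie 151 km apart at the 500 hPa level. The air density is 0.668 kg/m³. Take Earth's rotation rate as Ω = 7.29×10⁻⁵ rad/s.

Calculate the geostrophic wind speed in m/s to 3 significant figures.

20.9 m/s

Coriolis parameter at 19°N:
f = 2Ω sin φ = 2 × 7.29×10⁻⁵ × sin 19° = 4.75×10⁻⁵ s⁻¹
Pressure gradient: |∂P/∂n| = 100 Pa / 151000 m = 6.62×10⁻⁴ Pa/m
Geostrophic balance (pressure-gradient force = Coriolis force):
V_g = (1/(fρ)) |∂P/∂n| = 6.62×10⁻⁴ / (4.75×10⁻⁵ × 0.668) = 20.9 m/s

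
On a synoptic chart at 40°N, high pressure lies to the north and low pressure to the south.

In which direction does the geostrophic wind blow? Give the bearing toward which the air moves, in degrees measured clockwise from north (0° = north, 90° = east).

The pressure-gradient force points toward the south (bearing 180°).
Geostrophic balance: in the Northern Hemisphere the Coriolis force deflects motion to the right, so the geostrophic wind blows 90° to the right of the pressure-gradient force (low pressure on the left).
Rotating 180° by 90° clockwise gives 270° — the wind blows toward the west.

270°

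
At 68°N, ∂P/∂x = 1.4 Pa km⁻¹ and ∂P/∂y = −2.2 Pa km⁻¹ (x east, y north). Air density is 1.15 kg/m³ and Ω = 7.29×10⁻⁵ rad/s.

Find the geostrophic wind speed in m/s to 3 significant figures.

16.8 m/s

Coriolis parameter at 68°N:
f = 2Ω sin φ = 2 × 7.29×10⁻⁵ × sin 68° = 1.35×10⁻⁴ s⁻¹
Component geostrophic relations (x east, y north):
u_g = −(1/(fρ)) ∂P/∂y,  v_g = (1/(fρ)) ∂P/∂x
u_g = −(−2.2×10⁻³)/(1.35×10⁻⁴ × 1.15) = 14.2 m/s;  v_g = (1.4×10⁻³)/(1.35×10⁻⁴ × 1.15) = 9.01 m/s
|V_g| = √(u_g² + v_g²) = 16.8 m/s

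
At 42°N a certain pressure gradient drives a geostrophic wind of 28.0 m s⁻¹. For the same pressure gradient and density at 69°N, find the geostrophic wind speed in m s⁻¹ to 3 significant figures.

With the same pressure gradient and density, V_g ∝ 1/f ∝ 1/sin φ.
V₂ = V₁ · sin φ₁ / sin φ₂ = 28.0 × sin 42° / sin 69°
V₂ = 28.0 × 0.6691/0.9336 = 20.1 m s⁻¹

20.1 m s⁻¹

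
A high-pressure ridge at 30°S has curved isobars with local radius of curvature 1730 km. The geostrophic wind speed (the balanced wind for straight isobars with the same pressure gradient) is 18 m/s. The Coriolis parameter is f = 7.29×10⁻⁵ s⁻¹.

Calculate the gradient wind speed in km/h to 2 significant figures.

78 km/h

Around a high, pressure-gradient force acts outward with centrifugal, so Coriolis balances both:
fV = (1/ρ)|∂P/∂n| + V²/R  →  V² − fR·V + fR·V_g = 0
With fR = 7.29×10⁻⁵ × 1730×10³ m = 126 m/s:
V = [fR − √((fR)² − 4 fR V_g)]/2 = [126 − √(126² − 4×126×18)]/2 = 21.8 m/s
Supergeostrophic (V > V_g = 18 m/s), as expected around a high.
Converting: 21.8 m/s × 3.6 = 78 km/h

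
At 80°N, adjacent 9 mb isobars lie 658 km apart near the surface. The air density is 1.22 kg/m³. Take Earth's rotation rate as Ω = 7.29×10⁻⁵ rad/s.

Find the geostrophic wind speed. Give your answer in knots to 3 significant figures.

Coriolis parameter at 80°N:
f = 2Ω sin φ = 2 × 7.29×10⁻⁵ × sin 80° = 1.44×10⁻⁴ s⁻¹
Pressure gradient: |∂P/∂n| = 900 Pa / 658000 m = 1.37×10⁻³ Pa/m
Geostrophic balance (pressure-gradient force = Coriolis force):
V_g = (1/(fρ)) |∂P/∂n| = 1.37×10⁻³ / (1.44×10⁻⁴ × 1.22) = 7.81 m/s
Converting: 7.81 m/s × 1.944 = 15.2 knots

15.2 knots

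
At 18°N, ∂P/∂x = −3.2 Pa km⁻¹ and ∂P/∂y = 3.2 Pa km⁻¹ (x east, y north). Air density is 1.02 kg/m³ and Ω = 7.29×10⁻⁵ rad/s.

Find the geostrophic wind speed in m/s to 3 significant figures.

98.5 m/s

Coriolis parameter at 18°N:
f = 2Ω sin φ = 2 × 7.29×10⁻⁵ × sin 18° = 4.51×10⁻⁵ s⁻¹
Component geostrophic relations (x east, y north):
u_g = −(1/(fρ)) ∂P/∂y,  v_g = (1/(fρ)) ∂P/∂x
u_g = −(3.2×10⁻³)/(4.51×10⁻⁵ × 1.02) = −69.6 m/s;  v_g = (−3.2×10⁻³)/(4.51×10⁻⁵ × 1.02) = −69.6 m/s
|V_g| = √(u_g² + v_g²) = 98.5 m/s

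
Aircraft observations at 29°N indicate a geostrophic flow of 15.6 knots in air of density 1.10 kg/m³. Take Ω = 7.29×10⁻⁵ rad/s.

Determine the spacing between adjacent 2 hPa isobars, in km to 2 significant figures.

320 km

Coriolis parameter at 29°N:
f = 2Ω sin φ = 2 × 7.29×10⁻⁵ × sin 29° = 7.07×10⁻⁵ s⁻¹
Wind speed in SI: 15.6 knots = 8.03 m/s
Geostrophic balance rearranged: |∂P/∂n| = f ρ V_g
|∂P/∂n| = 7.07×10⁻⁵ × 1.10 × 8.03 = 6.24×10⁻⁴ Pa/m
Isobar spacing: Δn = ΔP/|∂P/∂n| = 200 Pa / 6.24×10⁻⁴ Pa/m = 320513 m ≈ 320 km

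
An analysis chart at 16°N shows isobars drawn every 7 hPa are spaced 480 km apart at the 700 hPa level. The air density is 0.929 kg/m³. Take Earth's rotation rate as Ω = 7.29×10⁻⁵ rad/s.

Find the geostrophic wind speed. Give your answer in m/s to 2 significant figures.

Coriolis parameter at 16°N:
f = 2Ω sin φ = 2 × 7.29×10⁻⁵ × sin 16° = 4.02×10⁻⁵ s⁻¹
Pressure gradient: |∂P/∂n| = 700 Pa / 480000 m = 1.46×10⁻³ Pa/m
Geostrophic balance (pressure-gradient force = Coriolis force):
V_g = (1/(fρ)) |∂P/∂n| = 1.46×10⁻³ / (4.02×10⁻⁵ × 0.929) = 39.1 m/s

39 m/s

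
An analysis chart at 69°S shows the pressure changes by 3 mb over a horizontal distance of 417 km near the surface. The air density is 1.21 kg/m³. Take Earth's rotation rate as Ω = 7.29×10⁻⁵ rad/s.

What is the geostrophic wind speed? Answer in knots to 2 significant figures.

8.5 knots

Coriolis parameter at 69°S:
f = 2Ω sin φ = 2 × 7.29×10⁻⁵ × sin 69° = 1.36×10⁻⁴ s⁻¹
Pressure gradient: |∂P/∂n| = 300 Pa / 417000 m = 7.19×10⁻⁴ Pa/m
Geostrophic balance (pressure-gradient force = Coriolis force):
V_g = (1/(fρ)) |∂P/∂n| = 7.19×10⁻⁴ / (1.36×10⁻⁴ × 1.21) = 4.37 m/s
Converting: 4.37 m/s × 1.944 = 8.5 knots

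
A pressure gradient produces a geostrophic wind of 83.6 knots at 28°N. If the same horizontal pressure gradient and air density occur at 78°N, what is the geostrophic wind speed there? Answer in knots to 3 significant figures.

40.1 knots

With the same pressure gradient and density, V_g ∝ 1/f ∝ 1/sin φ.
V₂ = V₁ · sin φ₁ / sin φ₂ = 83.6 × sin 28° / sin 78°
V₂ = 83.6 × 0.4695/0.9781 = 40.1 knots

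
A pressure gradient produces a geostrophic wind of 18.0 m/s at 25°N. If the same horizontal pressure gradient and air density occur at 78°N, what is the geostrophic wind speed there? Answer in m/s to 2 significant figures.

With the same pressure gradient and density, V_g ∝ 1/f ∝ 1/sin φ.
V₂ = V₁ · sin φ₁ / sin φ₂ = 18.0 × sin 25° / sin 78°
V₂ = 18.0 × 0.4226/0.9781 = 7.8 m/s

7.8 m/s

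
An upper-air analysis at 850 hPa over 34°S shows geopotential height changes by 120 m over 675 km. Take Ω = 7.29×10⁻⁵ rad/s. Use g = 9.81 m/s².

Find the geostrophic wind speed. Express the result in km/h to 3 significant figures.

Coriolis parameter at 34°S:
f = 2Ω sin φ = 2 × 7.29×10⁻⁵ × sin 34° = 8.15×10⁻⁵ s⁻¹
Height gradient: |∂Z/∂n| = 120 m / 675000 m = 1.78×10⁻⁴
On a pressure surface, geostrophic balance gives V_g = (g/f)|∂Z/∂n|:
V_g = 9.81 × 1.78×10⁻⁴ / 8.15×10⁻⁵ = 21.4 m/s
Converting: 21.4 m/s × 3.6 = 77.0 km/h

77.0 km/h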